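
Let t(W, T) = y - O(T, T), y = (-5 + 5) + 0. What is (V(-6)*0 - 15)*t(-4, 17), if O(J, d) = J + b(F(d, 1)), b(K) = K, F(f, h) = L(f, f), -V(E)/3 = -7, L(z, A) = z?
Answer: 510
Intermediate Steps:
V(E) = 21 (V(E) = -3*(-7) = 21)
F(f, h) = f
y = 0 (y = 0 + 0 = 0)
O(J, d) = J + d
t(W, T) = -2*T (t(W, T) = 0 - (T + T) = 0 - 2*T = -2*T)
(V(-6)*0 - 15)*t(-4, 17) = (21*0 - 15)*(-2*17) = (0 - 15)*(-34) = -15*(-34) = 510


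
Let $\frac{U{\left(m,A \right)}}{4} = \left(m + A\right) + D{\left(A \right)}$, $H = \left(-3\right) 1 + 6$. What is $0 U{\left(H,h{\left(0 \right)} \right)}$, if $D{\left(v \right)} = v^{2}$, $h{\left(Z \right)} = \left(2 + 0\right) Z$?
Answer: $0$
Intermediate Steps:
$h{\left(Z \right)} = 2 Z$
$H = 3$ ($H = -3 + 6 = 3$)
$U{\left(m,A \right)} = 4 A + 4 m + 4 A^{2}$ ($U{\left(m,A \right)} = 4 \left(\left(m + A\right) + A^{2}\right) = 4 \left(\left(A + m\right) + A^{2}\right) = 4 \left(A + m + A^{2}\right) = 4 A + 4 m + 4 A^{2}$)
$0 U{\left(H,h{\left(0 \right)} \right)} = 0 \left(4 \cdot 2 \cdot 0 + 4 \cdot 3 + 4 \left(2 \cdot 0\right)^{2}\right) = 0 \left(4 \cdot 0 + 12 + 4 \cdot 0^{2}\right) = 0 \left(0 + 12 + 4 \cdot 0\right) = 0 \left(0 + 12 + 0\right) = 0 \cdot 12 = 0$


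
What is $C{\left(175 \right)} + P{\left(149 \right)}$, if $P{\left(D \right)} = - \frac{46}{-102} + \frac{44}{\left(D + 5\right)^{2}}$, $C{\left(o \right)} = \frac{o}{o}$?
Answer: $\frac{39937}{27489} \approx 1.4528$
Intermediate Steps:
$C{\left(o \right)} = 1$
$P{\left(D \right)} = \frac{23}{51} + \frac{44}{\left(5 + D\right)^{2}}$ ($P{\left(D \right)} = \left(-46\right) \left(- \frac{1}{102}\right) + \frac{44}{\left(5 + D\right)^{2}} = \frac{23}{51} + \frac{44}{\left(5 + D\right)^{2}}$)
$C{\left(175 \right)} + P{\left(149 \right)} = 1 + \left(\frac{23}{51} + \frac{44}{\left(5 + 149\right)^{2}}\right) = 1 + \left(\frac{23}{51} + \frac{44}{23716}\right) = 1 + \left(\frac{23}{51} + 44 \cdot \frac{1}{23716}\right) = 1 + \left(\frac{23}{51} + \frac{1}{539}\right) = 1 + \frac{12448}{27489} = \frac{39937}{27489}$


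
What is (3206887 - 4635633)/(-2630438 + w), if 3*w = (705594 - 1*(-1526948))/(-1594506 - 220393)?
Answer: 353594957271/650997278174 ≈ 0.54316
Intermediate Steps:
w = -2232542/5444697 (w = ((705594 - 1*(-1526948))/(-1594506 - 220393))/3 = ((705594 + 1526948)/(-1814899))/3 = (2232542*(-1/1814899))/3 = (1/3)*(-2232542/1814899) = -2232542/5444697 ≈ -0.41004)
(3206887 - 4635633)/(-2630438 + w) = (3206887 - 4635633)/(-2630438 - 2232542/5444697) = -1428746/(-14321940119828/5444697) = -1428746*(-5444697/14321940119828) = 353594957271/650997278174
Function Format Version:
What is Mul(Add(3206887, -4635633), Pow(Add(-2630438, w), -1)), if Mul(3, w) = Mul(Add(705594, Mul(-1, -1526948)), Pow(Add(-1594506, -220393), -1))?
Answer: Rational(353594957271, 650997278174) ≈ 0.54316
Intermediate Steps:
w = Rational(-2232542, 5444697) (w = Mul(Rational(1, 3), Mul(Add(705594, Mul(-1, -1526948)), Pow(Add(-1594506, -220393), -1))) = Mul(Rational(1, 3), Mul(Add(705594, 1526948), Pow(-1814899, -1))) = Mul(Rational(1, 3), Mul(2232542, Rational(-1, 1814899))) = Mul(Rational(1, 3), Rational(-2232542, 1814899)) = Rational(-2232542, 5444697) ≈ -0.41004)
Mul(Add(3206887, -4635633), Pow(Add(-2630438, w), -1)) = Mul(Add(3206887, -4635633), Pow(Add(-2630438, Rational(-2232542, 5444697)), -1)) = Mul(-1428746, Pow(Rational(-14321940119828, 5444697), -1)) = Mul(-1428746, Rational(-5444697, 14321940119828)) = Rational(353594957271, 650997278174)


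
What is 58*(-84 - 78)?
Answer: -9396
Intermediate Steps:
58*(-84 - 78) = 58*(-162) = -9396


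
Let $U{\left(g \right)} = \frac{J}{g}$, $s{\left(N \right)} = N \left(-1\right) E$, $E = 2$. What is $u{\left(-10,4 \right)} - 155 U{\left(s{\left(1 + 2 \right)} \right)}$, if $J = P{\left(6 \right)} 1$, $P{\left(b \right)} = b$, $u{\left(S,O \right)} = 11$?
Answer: $166$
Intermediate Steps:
$J = 6$ ($J = 6 \cdot 1 = 6$)
$s{\left(N \right)} = - 2 N$ ($s{\left(N \right)} = N \left(-1\right) 2 = - N 2 = - 2 N$)
$U{\left(g \right)} = \frac{6}{g}$
$u{\left(-10,4 \right)} - 155 U{\left(s{\left(1 + 2 \right)} \right)} = 11 - 155 \frac{6}{\left(-2\right) \left(1 + 2\right)} = 11 - 155 \frac{6}{\left(-2\right) 3} = 11 - 155 \frac{6}{-6} = 11 - 155 \cdot 6 \left(- \frac{1}{6}\right) = 11 - -155 = 11 + 155 = 166$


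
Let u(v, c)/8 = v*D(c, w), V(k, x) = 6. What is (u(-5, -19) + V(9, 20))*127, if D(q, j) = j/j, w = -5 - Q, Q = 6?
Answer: -4318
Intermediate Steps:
w = -11 (w = -5 - 1*6 = -5 - 6 = -11)
D(q, j) = 1
u(v, c) = 8*v (u(v, c) = 8*(v*1) = 8*v)
(u(-5, -19) + V(9, 20))*127 = (8*(-5) + 6)*127 = (-40 + 6)*127 = -34*127 = -4318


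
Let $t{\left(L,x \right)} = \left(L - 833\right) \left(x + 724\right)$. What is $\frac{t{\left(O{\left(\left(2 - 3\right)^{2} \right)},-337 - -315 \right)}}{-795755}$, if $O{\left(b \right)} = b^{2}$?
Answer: $\frac{584064}{795755} \approx 0.73397$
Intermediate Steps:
$t{\left(L,x \right)} = \left(-833 + L\right) \left(724 + x\right)$
$\frac{t{\left(O{\left(\left(2 - 3\right)^{2} \right)},-337 - -315 \right)}}{-795755} = \frac{-603092 - 833 \left(-337 - -315\right) + 724 \left(\left(2 - 3\right)^{2}\right)^{2} + \left(\left(2 - 3\right)^{2}\right)^{2} \left(-337 - -315\right)}{-795755} = \left(-603092 - 833 \left(-337 + 315\right) + 724 \left(\left(-1\right)^{2}\right)^{2} + \left(\left(-1\right)^{2}\right)^{2} \left(-337 + 315\right)\right) \left(- \frac{1}{795755}\right) = \left(-603092 - -18326 + 724 \cdot 1^{2} + 1^{2} \left(-22\right)\right) \left(- \frac{1}{795755}\right) = \left(-603092 + 18326 + 724 \cdot 1 + 1 \left(-22\right)\right) \left(- \frac{1}{795755}\right) = \left(-603092 + 18326 + 724 - 22\right) \left(- \frac{1}{795755}\right) = \left(-584064\right) \left(- \frac{1}{795755}\right) = \frac{584064}{795755}$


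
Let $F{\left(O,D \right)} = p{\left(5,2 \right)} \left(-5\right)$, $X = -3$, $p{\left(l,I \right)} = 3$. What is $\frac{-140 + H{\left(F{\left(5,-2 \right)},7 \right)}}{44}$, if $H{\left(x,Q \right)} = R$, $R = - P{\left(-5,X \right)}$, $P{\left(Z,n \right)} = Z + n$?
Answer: $-3$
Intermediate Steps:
$R = 8$ ($R = - (-5 - 3) = \left(-1\right) \left(-8\right) = 8$)
$F{\left(O,D \right)} = -15$ ($F{\left(O,D \right)} = 3 \left(-5\right) = -15$)
$H{\left(x,Q \right)} = 8$
$\frac{-140 + H{\left(F{\left(5,-2 \right)},7 \right)}}{44} = \frac{-140 + 8}{44} = \left(-132\right) \frac{1}{44} = -3$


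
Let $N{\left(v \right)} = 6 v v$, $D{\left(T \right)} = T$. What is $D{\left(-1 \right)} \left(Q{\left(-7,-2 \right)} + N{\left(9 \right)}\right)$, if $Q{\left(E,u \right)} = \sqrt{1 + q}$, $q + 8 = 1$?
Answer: $-486 - i \sqrt{6} \approx -486.0 - 2.4495 i$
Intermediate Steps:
$q = -7$ ($q = -8 + 1 = -7$)
$N{\left(v \right)} = 6 v^{2}$
$Q{\left(E,u \right)} = i \sqrt{6}$ ($Q{\left(E,u \right)} = \sqrt{1 - 7} = \sqrt{-6} = i \sqrt{6}$)
$D{\left(-1 \right)} \left(Q{\left(-7,-2 \right)} + N{\left(9 \right)}\right) = - (i \sqrt{6} + 6 \cdot 9^{2}) = - (i \sqrt{6} + 6 \cdot 81) = - (i \sqrt{6} + 486) = - (486 + i \sqrt{6}) = -486 - i \sqrt{6}$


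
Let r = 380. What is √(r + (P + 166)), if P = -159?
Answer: 3*√43 ≈ 19.672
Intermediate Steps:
√(r + (P + 166)) = √(380 + (-159 + 166)) = √(380 + 7) = √387 = 3*√43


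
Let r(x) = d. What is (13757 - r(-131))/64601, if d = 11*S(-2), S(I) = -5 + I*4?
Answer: 13900/64601 ≈ 0.21517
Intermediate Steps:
S(I) = -5 + 4*I
d = -143 (d = 11*(-5 + 4*(-2)) = 11*(-5 - 8) = 11*(-13) = -143)
r(x) = -143
(13757 - r(-131))/64601 = (13757 - 1*(-143))/64601 = (13757 + 143)*(1/64601) = 13900*(1/64601) = 13900/64601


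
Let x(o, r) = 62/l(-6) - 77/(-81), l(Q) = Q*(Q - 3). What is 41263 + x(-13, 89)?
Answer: 3342473/81 ≈ 41265.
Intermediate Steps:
l(Q) = Q*(-3 + Q)
x(o, r) = 170/81 (x(o, r) = 62/((-6*(-3 - 6))) - 77/(-81) = 62/((-6*(-9))) - 77*(-1/81) = 62/54 + 77/81 = 62*(1/54) + 77/81 = 31/27 + 77/81 = 170/81)
41263 + x(-13, 89) = 41263 + 170/81 = 3342473/81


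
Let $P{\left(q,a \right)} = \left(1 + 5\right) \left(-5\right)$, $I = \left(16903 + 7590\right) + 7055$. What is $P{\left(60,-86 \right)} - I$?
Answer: $-31578$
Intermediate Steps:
$I = 31548$ ($I = 24493 + 7055 = 31548$)
$P{\left(q,a \right)} = -30$ ($P{\left(q,a \right)} = 6 \left(-5\right) = -30$)
$P{\left(60,-86 \right)} - I = -30 - 31548 = -31578$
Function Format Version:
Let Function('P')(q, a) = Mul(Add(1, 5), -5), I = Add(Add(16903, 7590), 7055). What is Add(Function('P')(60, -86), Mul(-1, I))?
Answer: -31578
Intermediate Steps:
I = 31548 (I = Add(24493, 7055) = 31548)
Function('P')(q, a) = -30 (Function('P')(q, a) = Mul(6, -5) = -30)
Add(Function('P')(60, -86), Mul(-1, I)) = Add(-30, Mul(-1, 31548)) = Add(-30, -31548) = -31578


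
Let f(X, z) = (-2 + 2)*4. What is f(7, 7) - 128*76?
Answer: -9728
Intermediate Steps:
f(X, z) = 0 (f(X, z) = 0*4 = 0)
f(7, 7) - 128*76 = 0 - 128*76 = 0 - 9728 = -9728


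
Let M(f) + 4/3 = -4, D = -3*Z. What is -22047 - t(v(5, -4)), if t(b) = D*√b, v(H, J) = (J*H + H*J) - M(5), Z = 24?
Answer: -22047 + 48*I*√78 ≈ -22047.0 + 423.92*I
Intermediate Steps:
D = -72 (D = -3*24 = -72)
M(f) = -16/3 (M(f) = -4/3 - 4 = -16/3)
v(H, J) = 16/3 + 2*H*J (v(H, J) = (J*H + H*J) - 1*(-16/3) = (H*J + H*J) + 16/3 = 2*H*J + 16/3 = 16/3 + 2*H*J)
t(b) = -72*√b
-22047 - t(v(5, -4)) = -22047 - (-72)*√(16/3 + 2*5*(-4)) = -22047 - (-72)*√(16/3 - 40) = -22047 - (-72)*√(-104/3) = -22047 - (-72)*2*I*√78/3 = -22047 - (-48)*I*√78 = -22047 + 48*I*√78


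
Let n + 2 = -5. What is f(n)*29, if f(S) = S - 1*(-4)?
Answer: -87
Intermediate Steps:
n = -7 (n = -2 - 5 = -7)
f(S) = 4 + S (f(S) = S + 4 = 4 + S)
f(n)*29 = (4 - 7)*29 = -3*29 = -87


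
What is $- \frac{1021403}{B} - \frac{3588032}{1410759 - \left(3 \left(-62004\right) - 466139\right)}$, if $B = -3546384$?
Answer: $- \frac{5308738406779}{3657935508720} \approx -1.4513$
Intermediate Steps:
$- \frac{1021403}{B} - \frac{3588032}{1410759 - \left(3 \left(-62004\right) - 466139\right)} = - \frac{1021403}{-3546384} - \frac{3588032}{1410759 - \left(3 \left(-62004\right) - 466139\right)} = \left(-1021403\right) \left(- \frac{1}{3546384}\right) - \frac{3588032}{1410759 - \left(-186012 - 466139\right)} = \frac{1021403}{3546384} - \frac{3588032}{1410759 - -652151} = \frac{1021403}{3546384} - \frac{3588032}{1410759 + 652151} = \frac{1021403}{3546384} - \frac{3588032}{2062910} = \frac{1021403}{3546384} - \frac{1794016}{1031455} = - \frac{5308738406779}{3657935508720}$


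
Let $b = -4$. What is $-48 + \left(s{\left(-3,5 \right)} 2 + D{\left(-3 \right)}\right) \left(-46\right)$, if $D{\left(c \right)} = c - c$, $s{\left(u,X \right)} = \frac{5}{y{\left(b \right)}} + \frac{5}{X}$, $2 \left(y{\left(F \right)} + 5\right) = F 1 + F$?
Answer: $- \frac{800}{9} \approx -88.889$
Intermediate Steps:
$y{\left(F \right)} = -5 + F$ ($y{\left(F \right)} = -5 + \frac{F 1 + F}{2} = -5 + \frac{F + F}{2} = -5 + \frac{2 F}{2} = -5 + F$)
$s{\left(u,X \right)} = - \frac{5}{9} + \frac{5}{X}$ ($s{\left(u,X \right)} = \frac{5}{-5 - 4} + \frac{5}{X} = \frac{5}{-9} + \frac{5}{X} = 5 \left(- \frac{1}{9}\right) + \frac{5}{X} = - \frac{5}{9} + \frac{5}{X}$)
$D{\left(c \right)} = 0$
$-48 + \left(s{\left(-3,5 \right)} 2 + D{\left(-3 \right)}\right) \left(-46\right) = -48 + \left(\left(- \frac{5}{9} + \frac{5}{5}\right) 2 + 0\right) \left(-46\right) = -48 + \left(\left(- \frac{5}{9} + 5 \cdot \frac{1}{5}\right) 2 + 0\right) \left(-46\right) = -48 + \left(\left(- \frac{5}{9} + 1\right) 2 + 0\right) \left(-46\right) = -48 + \left(\frac{4}{9} \cdot 2 + 0\right) \left(-46\right) = -48 + \left(\frac{8}{9} + 0\right) \left(-46\right) = -48 + \frac{8}{9} \left(-46\right) = -48 - \frac{368}{9} = - \frac{800}{9}$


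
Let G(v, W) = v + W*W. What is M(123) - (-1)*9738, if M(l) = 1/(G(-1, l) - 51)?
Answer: 146819827/15077 ≈ 9738.0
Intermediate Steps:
G(v, W) = v + W²
M(l) = 1/(-52 + l²) (M(l) = 1/((-1 + l²) - 51) = 1/(-52 + l²))
M(123) - (-1)*9738 = 1/(-52 + 123²) - (-1)*9738 = 1/(-52 + 15129) - 1*(-9738) = 1/15077 + 9738 = 146819827/15077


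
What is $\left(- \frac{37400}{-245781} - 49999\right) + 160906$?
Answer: $\frac{27258870767}{245781} \approx 1.1091 \cdot 10^{5}$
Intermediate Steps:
$\left(- \frac{37400}{-245781} - 49999\right) + 160906 = \left(\left(-37400\right) \left(- \frac{1}{245781}\right) - 49999\right) + 160906 = \left(\frac{37400}{245781} - 49999\right) + 160906 = - \frac{12288766819}{245781} + 160906 = \frac{27258870767}{245781}$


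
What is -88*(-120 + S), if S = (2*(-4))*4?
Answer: 13376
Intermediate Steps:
S = -32 (S = -8*4 = -32)
-88*(-120 + S) = -88*(-120 - 32) = -88*(-152) = 13376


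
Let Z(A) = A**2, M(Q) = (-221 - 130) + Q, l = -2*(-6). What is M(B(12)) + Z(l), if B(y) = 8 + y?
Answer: -187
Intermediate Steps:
l = 12
M(Q) = -351 + Q
M(B(12)) + Z(l) = (-351 + (8 + 12)) + 12**2 = (-351 + 20) + 144 = -331 + 144 = -187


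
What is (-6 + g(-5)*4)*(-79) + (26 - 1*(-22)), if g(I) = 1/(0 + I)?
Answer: 2926/5 ≈ 585.20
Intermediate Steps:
g(I) = 1/I
(-6 + g(-5)*4)*(-79) + (26 - 1*(-22)) = (-6 + 4/(-5))*(-79) + (26 - 1*(-22)) = (-6 - ⅕*4)*(-79) + (26 + 22) = (-6 - ⅘)*(-79) + 48 = -34/5*(-79) + 48 = 2686/5 + 48 = 2926/5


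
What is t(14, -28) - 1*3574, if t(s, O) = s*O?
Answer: -3966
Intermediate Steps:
t(s, O) = O*s
t(14, -28) - 1*3574 = -28*14 - 1*3574 = -392 - 3574 = -3966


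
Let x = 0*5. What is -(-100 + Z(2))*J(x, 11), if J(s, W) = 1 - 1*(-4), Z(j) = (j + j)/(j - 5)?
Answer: 1520/3 ≈ 506.67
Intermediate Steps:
Z(j) = 2*j/(-5 + j) (Z(j) = (2*j)/(-5 + j) = 2*j/(-5 + j))
x = 0
J(s, W) = 5 (J(s, W) = 1 + 4 = 5)
-(-100 + Z(2))*J(x, 11) = -(-100 + 2*2/(-5 + 2))*5 = -(-100 + 2*2/(-3))*5 = -(-100 + 2*2*(-⅓))*5 = -(-100 - 4/3)*5 = -(-304)*5/3 = -1*(-1520/3) = 1520/3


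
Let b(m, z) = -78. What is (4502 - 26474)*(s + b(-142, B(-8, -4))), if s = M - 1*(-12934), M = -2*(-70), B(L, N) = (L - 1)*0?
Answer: -285548112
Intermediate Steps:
B(L, N) = 0 (B(L, N) = (-1 + L)*0 = 0)
M = 140
s = 13074 (s = 140 - 1*(-12934) = 140 + 12934 = 13074)
(4502 - 26474)*(s + b(-142, B(-8, -4))) = (4502 - 26474)*(13074 - 78) = -21972*12996 = -285548112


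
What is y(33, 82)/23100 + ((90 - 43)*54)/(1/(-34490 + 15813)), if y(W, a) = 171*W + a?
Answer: -43799656595/924 ≈ -4.7402e+7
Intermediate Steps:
y(W, a) = a + 171*W
y(33, 82)/23100 + ((90 - 43)*54)/(1/(-34490 + 15813)) = (82 + 171*33)/23100 + ((90 - 43)*54)/(1/(-34490 + 15813)) = (82 + 5643)*(1/23100) + (47*54)/(1/(-18677)) = 5725*(1/23100) + 2538/(-1/18677) = 229/924 + 2538*(-18677) = 229/924 - 47402226 = -43799656595/924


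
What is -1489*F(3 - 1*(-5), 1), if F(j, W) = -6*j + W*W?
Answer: 69983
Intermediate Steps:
F(j, W) = W² - 6*j (F(j, W) = -6*j + W² = W² - 6*j)
-1489*F(3 - 1*(-5), 1) = -1489*(1² - 6*(3 - 1*(-5))) = -1489*(1 - 6*(3 + 5)) = -1489*(1 - 6*8) = -1489*(1 - 48) = -1489*(-47) = 69983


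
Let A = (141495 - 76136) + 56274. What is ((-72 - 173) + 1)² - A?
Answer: -62097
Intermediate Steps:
A = 121633 (A = 65359 + 56274 = 121633)
((-72 - 173) + 1)² - A = ((-72 - 173) + 1)² - 1*121633 = (-245 + 1)² - 121633 = (-244)² - 121633 = 59536 - 121633 = -62097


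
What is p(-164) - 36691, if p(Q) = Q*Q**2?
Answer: -4447635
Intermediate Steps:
p(Q) = Q**3
p(-164) - 36691 = (-164)**3 - 36691 = -4410944 - 36691 = -4447635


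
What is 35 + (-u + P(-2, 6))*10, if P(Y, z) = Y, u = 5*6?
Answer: -285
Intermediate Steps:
u = 30
35 + (-u + P(-2, 6))*10 = 35 + (-1*30 - 2)*10 = 35 + (-30 - 2)*10 = 35 - 32*10 = 35 - 320 = -285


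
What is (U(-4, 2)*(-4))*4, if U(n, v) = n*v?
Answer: 128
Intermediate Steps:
(U(-4, 2)*(-4))*4 = (-4*2*(-4))*4 = -8*(-4)*4 = 32*4 = 128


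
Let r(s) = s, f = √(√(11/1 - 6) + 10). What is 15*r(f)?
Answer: 15*√(10 + √5) ≈ 52.470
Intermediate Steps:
f = √(10 + √5) (f = √(√(11*1 - 6) + 10) = √(√(11 - 6) + 10) = √(√5 + 10) = √(10 + √5) ≈ 3.4980)
15*r(f) = 15*√(10 + √5)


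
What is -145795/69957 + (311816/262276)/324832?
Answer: -1552634521855691/745003902727728 ≈ -2.0841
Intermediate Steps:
-145795/69957 + (311816/262276)/324832 = -145795*1/69957 + (311816*(1/262276))*(1/324832) = -145795/69957 + (77954/65569)*(1/324832) = -145795/69957 + 38977/10649454704 = -1552634521855691/745003902727728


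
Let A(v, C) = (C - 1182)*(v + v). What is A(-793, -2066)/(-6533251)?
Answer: -5151328/6533251 ≈ -0.78848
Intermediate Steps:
A(v, C) = 2*v*(-1182 + C) (A(v, C) = (-1182 + C)*(2*v) = 2*v*(-1182 + C))
A(-793, -2066)/(-6533251) = (2*(-793)*(-1182 - 2066))/(-6533251) = (2*(-793)*(-3248))*(-1/6533251) = 5151328*(-1/6533251) = -5151328/6533251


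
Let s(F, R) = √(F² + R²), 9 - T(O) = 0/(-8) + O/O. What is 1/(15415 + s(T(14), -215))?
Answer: 15415/237575936 - √46289/237575936 ≈ 6.3979e-5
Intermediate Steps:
T(O) = 8 (T(O) = 9 - (0/(-8) + O/O) = 9 - (0*(-⅛) + 1) = 9 - (0 + 1) = 9 - 1*1 = 9 - 1 = 8)
1/(15415 + s(T(14), -215)) = 1/(15415 + √(8² + (-215)²)) = 1/(15415 + √(64 + 46225)) = 1/(15415 + √46289)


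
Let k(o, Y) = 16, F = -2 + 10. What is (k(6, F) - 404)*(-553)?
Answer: 214564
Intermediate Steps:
F = 8
(k(6, F) - 404)*(-553) = (16 - 404)*(-553) = -388*(-553) = 214564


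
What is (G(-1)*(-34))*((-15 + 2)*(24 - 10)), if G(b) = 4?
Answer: 24752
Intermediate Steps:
(G(-1)*(-34))*((-15 + 2)*(24 - 10)) = (4*(-34))*((-15 + 2)*(24 - 10)) = -(-1768)*14 = -136*(-182) = 24752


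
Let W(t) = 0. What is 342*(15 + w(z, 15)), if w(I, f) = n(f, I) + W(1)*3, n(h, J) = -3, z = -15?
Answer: 4104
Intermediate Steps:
w(I, f) = -3 (w(I, f) = -3 + 0*3 = -3 + 0 = -3)
342*(15 + w(z, 15)) = 342*(15 - 3) = 342*12 = 4104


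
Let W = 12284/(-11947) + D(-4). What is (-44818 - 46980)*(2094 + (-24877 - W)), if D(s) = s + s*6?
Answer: 24954524468398/11947 ≈ 2.0888e+9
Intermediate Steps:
D(s) = 7*s (D(s) = s + 6*s = 7*s)
W = -346800/11947 (W = 12284/(-11947) + 7*(-4) = 12284*(-1/11947) - 28 = -12284/11947 - 28 = -346800/11947 ≈ -29.028)
(-44818 - 46980)*(2094 + (-24877 - W)) = (-44818 - 46980)*(2094 + (-24877 - 1*(-346800/11947))) = -91798*(2094 + (-24877 + 346800/11947)) = -91798*(2094 - 296858719/11947) = -91798*(-271841701/11947) = 24954524468398/11947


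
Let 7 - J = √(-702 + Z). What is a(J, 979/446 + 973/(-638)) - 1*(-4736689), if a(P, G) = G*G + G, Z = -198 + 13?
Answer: 23969891361753319/5060472769 ≈ 4.7367e+6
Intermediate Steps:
Z = -185
J = 7 - I*√887 (J = 7 - √(-702 - 185) = 7 - √(-887) = 7 - I*√887 ≈ 7.0 - 29.783*I)
a(P, G) = G + G² (a(P, G) = G² + G = G + G²)
a(J, 979/446 + 973/(-638)) - 1*(-4736689) = (979/446 + 973/(-638))*(1 + (979/446 + 973/(-638))) - 1*(-4736689) = (979*(1/446) + 973*(-1/638))*(1 + (979*(1/446) + 973*(-1/638))) + 4736689 = (979/446 - 973/638)*(1 + (979/446 - 973/638)) + 4736689 = 47661*(1 + 47661/71137)/71137 + 4736689 = (47661/71137)*(118798/71137) + 4736689 = 5662031478/5060472769 + 4736689 = 23969891361753319/5060472769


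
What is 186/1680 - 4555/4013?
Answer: -1150997/1123640 ≈ -1.0243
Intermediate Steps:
186/1680 - 4555/4013 = 186*(1/1680) - 4555*1/4013 = 31/280 - 4555/4013 = -1150997/1123640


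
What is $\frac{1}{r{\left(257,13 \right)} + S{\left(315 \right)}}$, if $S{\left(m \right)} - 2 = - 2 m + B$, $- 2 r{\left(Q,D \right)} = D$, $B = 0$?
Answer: $- \frac{2}{1269} \approx -0.001576$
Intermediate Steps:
$r{\left(Q,D \right)} = - \frac{D}{2}$
$S{\left(m \right)} = 2 - 2 m$ ($S{\left(m \right)} = 2 + \left(- 2 m + 0\right) = 2 - 2 m$)
$\frac{1}{r{\left(257,13 \right)} + S{\left(315 \right)}} = \frac{1}{\left(- \frac{1}{2}\right) 13 + \left(2 - 630\right)} = \frac{1}{- \frac{13}{2} + \left(2 - 630\right)} = \frac{1}{- \frac{13}{2} - 628} = \frac{1}{- \frac{1269}{2}} = - \frac{2}{1269}$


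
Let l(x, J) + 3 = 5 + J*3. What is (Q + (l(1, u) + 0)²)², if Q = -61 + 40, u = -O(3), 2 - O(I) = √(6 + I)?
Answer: 16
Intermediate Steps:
O(I) = 2 - √(6 + I)
u = 1 (u = -(2 - √(6 + 3)) = -(2 - √9) = -(2 - 1*3) = -(2 - 3) = -1*(-1) = 1)
Q = -21
l(x, J) = 2 + 3*J (l(x, J) = -3 + (5 + J*3) = -3 + (5 + 3*J) = 2 + 3*J)
(Q + (l(1, u) + 0)²)² = (-21 + ((2 + 3*1) + 0)²)² = (-21 + ((2 + 3) + 0)²)² = (-21 + (5 + 0)²)² = (-21 + 5²)² = (-21 + 25)² = 4² = 16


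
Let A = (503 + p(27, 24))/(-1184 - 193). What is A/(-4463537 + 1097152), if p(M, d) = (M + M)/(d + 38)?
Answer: 284/2612743209 ≈ 1.0870e-7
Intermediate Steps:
p(M, d) = 2*M/(38 + d) (p(M, d) = (2*M)/(38 + d) = 2*M/(38 + d))
A = -15620/42687 (A = (503 + 2*27/(38 + 24))/(-1184 - 193) = (503 + 2*27/62)/(-1377) = -(503 + 2*27*(1/62))/1377 = -(503 + 27/31)/1377 = -1/1377*15620/31 = -15620/42687 ≈ -0.36592)
A/(-4463537 + 1097152) = -15620/(42687*(-4463537 + 1097152)) = -15620/42687/(-3366385) = -15620/42687*(-1/3366385) = 284/2612743209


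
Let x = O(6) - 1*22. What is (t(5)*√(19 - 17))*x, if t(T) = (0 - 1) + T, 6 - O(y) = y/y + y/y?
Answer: -72*√2 ≈ -101.82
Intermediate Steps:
O(y) = 4 (O(y) = 6 - (y/y + y/y) = 6 - (1 + 1) = 6 - 1*2 = 6 - 2 = 4)
t(T) = -1 + T
x = -18 (x = 4 - 1*22 = 4 - 22 = -18)
(t(5)*√(19 - 17))*x = ((-1 + 5)*√(19 - 17))*(-18) = (4*√2)*(-18) = -72*√2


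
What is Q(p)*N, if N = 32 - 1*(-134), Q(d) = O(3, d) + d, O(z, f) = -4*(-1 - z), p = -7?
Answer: 1494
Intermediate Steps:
O(z, f) = 4 + 4*z
Q(d) = 16 + d (Q(d) = (4 + 4*3) + d = (4 + 12) + d = 16 + d)
N = 166 (N = 32 + 134 = 166)
Q(p)*N = (16 - 7)*166 = 9*166 = 1494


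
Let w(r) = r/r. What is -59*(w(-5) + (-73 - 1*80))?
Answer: 8968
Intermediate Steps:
w(r) = 1
-59*(w(-5) + (-73 - 1*80)) = -59*(1 + (-73 - 1*80)) = -59*(1 + (-73 - 80)) = -59*(1 - 153) = -59*(-152) = 8968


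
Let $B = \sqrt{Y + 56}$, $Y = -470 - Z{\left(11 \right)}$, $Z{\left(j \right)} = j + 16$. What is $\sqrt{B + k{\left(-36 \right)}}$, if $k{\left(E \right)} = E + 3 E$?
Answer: $\sqrt{-144 + 21 i} \approx 0.87269 + 12.032 i$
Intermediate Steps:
$Z{\left(j \right)} = 16 + j$
$Y = -497$ ($Y = -470 - \left(16 + 11\right) = -470 - 27 = -497$)
$k{\left(E \right)} = 4 E$
$B = 21 i$ ($B = \sqrt{-497 + 56} = \sqrt{-441} = 21 i \approx 21.0 i$)
$\sqrt{B + k{\left(-36 \right)}} = \sqrt{21 i + 4 \left(-36\right)} = \sqrt{21 i - 144} = \sqrt{-144 + 21 i}$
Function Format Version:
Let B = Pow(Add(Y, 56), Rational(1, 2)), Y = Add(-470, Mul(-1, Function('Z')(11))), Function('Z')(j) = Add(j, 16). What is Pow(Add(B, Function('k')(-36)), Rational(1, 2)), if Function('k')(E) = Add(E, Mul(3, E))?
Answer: Pow(Add(-144, Mul(21, I)), Rational(1, 2)) ≈ Add(0.87269, Mul(12.032, I))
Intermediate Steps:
Function('Z')(j) = Add(16, j)
Y = -497 (Y = Add(-470, Mul(-1, Add(16, 11))) = Add(-470, Mul(-1, 27)) = Add(-470, -27) = -497)
Function('k')(E) = Mul(4, E)
B = Mul(21, I) (B = Pow(Add(-497, 56), Rational(1, 2)) = Pow(-441, Rational(1, 2)) = Mul(21, I) ≈ Mul(21.000, I))
Pow(Add(B, Function('k')(-36)), Rational(1, 2)) = Pow(Add(Mul(21, I), Mul(4, -36)), Rational(1, 2)) = Pow(Add(Mul(21, I), -144), Rational(1, 2)) = Pow(Add(-144, Mul(21, I)), Rational(1, 2))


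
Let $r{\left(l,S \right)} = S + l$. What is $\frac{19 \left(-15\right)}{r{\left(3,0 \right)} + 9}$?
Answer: $- \frac{95}{4} \approx -23.75$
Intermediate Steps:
$\frac{19 \left(-15\right)}{r{\left(3,0 \right)} + 9} = \frac{19 \left(-15\right)}{\left(0 + 3\right) + 9} = - \frac{285}{3 + 9} = - \frac{285}{12} = \left(-285\right) \frac{1}{12} = - \frac{95}{4}$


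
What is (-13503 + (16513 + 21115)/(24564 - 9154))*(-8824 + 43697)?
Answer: -157719663751/335 ≈ -4.7080e+8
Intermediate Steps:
(-13503 + (16513 + 21115)/(24564 - 9154))*(-8824 + 43697) = (-13503 + 37628/15410)*34873 = (-13503 + 37628*(1/15410))*34873 = (-13503 + 818/335)*34873 = -4522687/335*34873 = -157719663751/335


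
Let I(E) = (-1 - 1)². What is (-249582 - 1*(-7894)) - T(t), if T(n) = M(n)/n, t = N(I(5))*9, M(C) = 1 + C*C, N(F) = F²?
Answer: -34823809/144 ≈ -2.4183e+5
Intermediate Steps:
I(E) = 4 (I(E) = (-2)² = 4)
M(C) = 1 + C²
t = 144 (t = 4²*9 = 16*9 = 144)
T(n) = (1 + n²)/n
(-249582 - 1*(-7894)) - T(t) = (-249582 - 1*(-7894)) - (144 + 1/144) = (-249582 + 7894) - (144 + 1/144) = -241688 - 1*20737/144 = -241688 - 20737/144 = -34823809/144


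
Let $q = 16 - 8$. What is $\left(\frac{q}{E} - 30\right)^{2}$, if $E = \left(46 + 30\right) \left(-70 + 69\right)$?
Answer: $\frac{327184}{361} \approx 906.33$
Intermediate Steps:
$q = 8$
$E = -76$ ($E = 76 \left(-1\right) = -76$)
$\left(\frac{q}{E} - 30\right)^{2} = \left(\frac{8}{-76} - 30\right)^{2} = \left(8 \left(- \frac{1}{76}\right) - 30\right)^{2} = \left(- \frac{2}{19} - 30\right)^{2} = \left(- \frac{572}{19}\right)^{2} = \frac{327184}{361}$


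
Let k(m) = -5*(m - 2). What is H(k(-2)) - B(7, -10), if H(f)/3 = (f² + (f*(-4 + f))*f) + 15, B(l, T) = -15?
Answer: 20460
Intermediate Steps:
k(m) = 10 - 5*m (k(m) = -5*(-2 + m) = 10 - 5*m)
H(f) = 45 + 3*f² + 3*f²*(-4 + f) (H(f) = 3*((f² + (f*(-4 + f))*f) + 15) = 3*((f² + f²*(-4 + f)) + 15) = 3*(15 + f² + f²*(-4 + f)) = 45 + 3*f² + 3*f²*(-4 + f))
H(k(-2)) - B(7, -10) = (45 - 9*(10 - 5*(-2))² + 3*(10 - 5*(-2))³) - 1*(-15) = (45 - 9*(10 + 10)² + 3*(10 + 10)³) + 15 = (45 - 9*20² + 3*20³) + 15 = (45 - 9*400 + 3*8000) + 15 = (45 - 3600 + 24000) + 15 = 20445 + 15 = 20460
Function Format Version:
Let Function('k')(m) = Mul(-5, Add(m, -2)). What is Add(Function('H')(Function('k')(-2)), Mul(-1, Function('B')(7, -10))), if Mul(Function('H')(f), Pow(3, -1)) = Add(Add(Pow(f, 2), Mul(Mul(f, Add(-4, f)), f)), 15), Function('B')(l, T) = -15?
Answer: 20460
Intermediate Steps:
Function('k')(m) = Add(10, Mul(-5, m)) (Function('k')(m) = Mul(-5, Add(-2, m)) = Add(10, Mul(-5, m)))
Function('H')(f) = Add(45, Mul(3, Pow(f, 2)), Mul(3, Pow(f, 2), Add(-4, f))) (Function('H')(f) = Mul(3, Add(Add(Pow(f, 2), Mul(Mul(f, Add(-4, f)), f)), 15)) = Mul(3, Add(Add(Pow(f, 2), Mul(Pow(f, 2), Add(-4, f))), 15)) = Mul(3, Add(15, Pow(f, 2), Mul(Pow(f, 2), Add(-4, f)))) = Add(45, Mul(3, Pow(f, 2)), Mul(3, Pow(f, 2), Add(-4, f))))
Add(Function('H')(Function('k')(-2)), Mul(-1, Function('B')(7, -10))) = Add(Add(45, Mul(-9, Pow(Add(10, Mul(-5, -2)), 2)), Mul(3, Pow(Add(10, Mul(-5, -2)), 3))), Mul(-1, -15)) = Add(Add(45, Mul(-9, Pow(Add(10, 10), 2)), Mul(3, Pow(Add(10, 10), 3))), 15) = Add(Add(45, Mul(-9, Pow(20, 2)), Mul(3, Pow(20, 3))), 15) = Add(Add(45, Mul(-9, 400), Mul(3, 8000)), 15) = Add(Add(45, -3600, 24000), 15) = Add(20445, 15) = 20460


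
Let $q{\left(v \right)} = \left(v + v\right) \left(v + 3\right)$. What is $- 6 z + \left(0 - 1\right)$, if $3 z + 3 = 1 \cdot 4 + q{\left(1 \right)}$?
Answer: $-19$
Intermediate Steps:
$q{\left(v \right)} = 2 v \left(3 + v\right)$
$z = 3$ ($z = -1 + \frac{1 \cdot 4 + 2 \cdot 1 \left(3 + 1\right)}{3} = -1 + \frac{4 + 2 \cdot 1 \cdot 4}{3} = -1 + \frac{4 + 8}{3} = -1 + \frac{1}{3} \cdot 12 = -1 + 4 = 3$)
$- 6 z + \left(0 - 1\right) = \left(-6\right) 3 + \left(0 - 1\right) = -18 - 1 = -19$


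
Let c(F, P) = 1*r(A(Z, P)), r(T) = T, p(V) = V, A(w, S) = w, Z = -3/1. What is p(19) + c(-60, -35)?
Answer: 16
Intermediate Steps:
Z = -3 (Z = -3*1 = -3)
c(F, P) = -3 (c(F, P) = 1*(-3) = -3)
p(19) + c(-60, -35) = 19 - 3 = 16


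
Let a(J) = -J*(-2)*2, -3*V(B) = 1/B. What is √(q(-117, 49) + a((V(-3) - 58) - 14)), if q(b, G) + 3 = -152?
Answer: I*√3983/3 ≈ 21.037*I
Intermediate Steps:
q(b, G) = -155 (q(b, G) = -3 - 152 = -155)
V(B) = -1/(3*B)
a(J) = 4*J (a(J) = -(-2*J)*2 = -(-4)*J = 4*J)
√(q(-117, 49) + a((V(-3) - 58) - 14)) = √(-155 + 4*((-⅓/(-3) - 58) - 14)) = √(-155 + 4*((-⅓*(-⅓) - 58) - 14)) = √(-155 + 4*((⅑ - 58) - 14)) = √(-155 + 4*(-521/9 - 14)) = √(-155 + 4*(-647/9)) = √(-155 - 2588/9) = √(-3983/9) = I*√3983/3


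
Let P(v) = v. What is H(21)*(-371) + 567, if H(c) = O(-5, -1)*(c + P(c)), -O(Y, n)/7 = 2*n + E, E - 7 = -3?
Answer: 218715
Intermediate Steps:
E = 4 (E = 7 - 3 = 4)
O(Y, n) = -28 - 14*n (O(Y, n) = -7*(2*n + 4) = -7*(4 + 2*n) = -28 - 14*n)
H(c) = -28*c (H(c) = (-28 - 14*(-1))*(c + c) = (-28 + 14)*(2*c) = -28*c)
H(21)*(-371) + 567 = -28*21*(-371) + 567 = -588*(-371) + 567 = 218148 + 567 = 218715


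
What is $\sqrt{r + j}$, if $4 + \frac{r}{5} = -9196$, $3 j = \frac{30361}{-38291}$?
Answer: $\frac{i \sqrt{174378215913}}{1947} \approx 214.48 i$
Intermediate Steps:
$j = - \frac{30361}{114873}$ ($j = \frac{30361 \frac{1}{-38291}}{3} = \frac{30361 \left(- \frac{1}{38291}\right)}{3} = \frac{1}{3} \left(- \frac{30361}{38291}\right) = - \frac{30361}{114873} \approx -0.2643$)
$r = -46000$ ($r = -20 + 5 \left(-9196\right) = -20 - 45980 = -46000$)
$\sqrt{r + j} = \sqrt{-46000 - \frac{30361}{114873}} = \sqrt{- \frac{5284188361}{114873}} = \frac{i \sqrt{174378215913}}{1947}$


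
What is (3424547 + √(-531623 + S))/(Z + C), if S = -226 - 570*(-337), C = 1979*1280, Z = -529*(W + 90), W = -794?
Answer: 3424547/2905536 + I*√37751/968512 ≈ 1.1786 + 0.00020061*I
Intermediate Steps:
Z = 372416 (Z = -529*(-794 + 90) = -529*(-704) = 372416)
C = 2533120
S = 191864 (S = -226 + 192090 = 191864)
(3424547 + √(-531623 + S))/(Z + C) = (3424547 + √(-531623 + 191864))/(372416 + 2533120) = (3424547 + √(-339759))/2905536 = (3424547 + 3*I*√37751)*(1/2905536) = 3424547/2905536 + I*√37751/968512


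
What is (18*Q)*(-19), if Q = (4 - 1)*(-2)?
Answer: 2052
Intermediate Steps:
Q = -6 (Q = 3*(-2) = -6)
(18*Q)*(-19) = (18*(-6))*(-19) = -108*(-19) = 2052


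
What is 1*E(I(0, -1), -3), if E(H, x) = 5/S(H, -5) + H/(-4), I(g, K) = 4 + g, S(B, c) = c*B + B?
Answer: -21/16 ≈ -1.3125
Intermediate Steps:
S(B, c) = B + B*c (S(B, c) = B*c + B = B + B*c)
E(H, x) = -5/(4*H) - H/4 (E(H, x) = 5/((H*(1 - 5))) + H/(-4) = 5/((H*(-4))) + H*(-¼) = 5/((-4*H)) - H/4 = 5*(-1/(4*H)) - H/4 = -5/(4*H) - H/4)
1*E(I(0, -1), -3) = 1*((-5 - (4 + 0)²)/(4*(4 + 0))) = 1*((¼)*(-5 - 1*4²)/4) = 1*((¼)*(¼)*(-5 - 1*16)) = 1*((¼)*(¼)*(-5 - 16)) = 1*((¼)*(¼)*(-21)) = 1*(-21/16) = -21/16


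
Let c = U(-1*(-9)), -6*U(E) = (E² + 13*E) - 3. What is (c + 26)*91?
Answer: -1183/2 ≈ -591.50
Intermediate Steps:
U(E) = ½ - 13*E/6 - E²/6 (U(E) = -((E² + 13*E) - 3)/6 = -(-3 + E² + 13*E)/6 = ½ - 13*E/6 - E²/6)
c = -65/2 (c = ½ - (-13)*(-9)/6 - (-1*(-9))²/6 = ½ - 13/6*9 - ⅙*9² = ½ - 39/2 - ⅙*81 = ½ - 39/2 - 27/2 = -65/2 ≈ -32.500)
(c + 26)*91 = (-65/2 + 26)*91 = -13/2*91 = -1183/2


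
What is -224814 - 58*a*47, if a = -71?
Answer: -31268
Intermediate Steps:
-224814 - 58*a*47 = -224814 - 58*(-71)*47 = -224814 - (-4118)*47 = -224814 - 1*(-193546) = -224814 + 193546 = -31268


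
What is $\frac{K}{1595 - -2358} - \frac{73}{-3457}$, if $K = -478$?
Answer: $- \frac{1363877}{13665521} \approx -0.099804$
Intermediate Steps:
$\frac{K}{1595 - -2358} - \frac{73}{-3457} = - \frac{478}{1595 - -2358} - \frac{73}{-3457} = - \frac{478}{1595 + 2358} - - \frac{73}{3457} = - \frac{478}{3953} + \frac{73}{3457} = - \frac{1363877}{13665521}$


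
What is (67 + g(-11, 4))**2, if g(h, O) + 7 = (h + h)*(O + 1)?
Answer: 2500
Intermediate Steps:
g(h, O) = -7 + 2*h*(1 + O) (g(h, O) = -7 + (h + h)*(O + 1) = -7 + (2*h)*(1 + O) = -7 + 2*h*(1 + O))
(67 + g(-11, 4))**2 = (67 + (-7 + 2*(-11) + 2*4*(-11)))**2 = (67 + (-7 - 22 - 88))**2 = (67 - 117)**2 = (-50)**2 = 2500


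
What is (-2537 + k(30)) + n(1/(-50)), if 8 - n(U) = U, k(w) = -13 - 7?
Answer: -127449/50 ≈ -2549.0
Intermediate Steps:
k(w) = -20
n(U) = 8 - U
(-2537 + k(30)) + n(1/(-50)) = (-2537 - 20) + (8 - 1/(-50)) = -2557 + (8 - 1*(-1/50)) = -2557 + (8 + 1/50) = -2557 + 401/50 = -127449/50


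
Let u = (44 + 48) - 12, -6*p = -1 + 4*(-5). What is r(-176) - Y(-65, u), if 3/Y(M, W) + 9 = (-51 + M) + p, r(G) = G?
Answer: -14254/81 ≈ -175.98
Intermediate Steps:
p = 7/2 (p = -(-1 + 4*(-5))/6 = -(-1 - 20)/6 = -1/6*(-21) = 7/2 ≈ 3.5000)
u = 80 (u = 92 - 12 = 80)
Y(M, W) = 3/(-113/2 + M) (Y(M, W) = 3/(-9 + ((-51 + M) + 7/2)) = 3/(-9 + (-95/2 + M)) = 3/(-113/2 + M))
r(-176) - Y(-65, u) = -176 - 6/(-113 + 2*(-65)) = -176 - 6/(-113 - 130) = -176 - 6/(-243) = -176 - 6*(-1)/243 = -176 - 1*(-2/81) = -176 + 2/81 = -14254/81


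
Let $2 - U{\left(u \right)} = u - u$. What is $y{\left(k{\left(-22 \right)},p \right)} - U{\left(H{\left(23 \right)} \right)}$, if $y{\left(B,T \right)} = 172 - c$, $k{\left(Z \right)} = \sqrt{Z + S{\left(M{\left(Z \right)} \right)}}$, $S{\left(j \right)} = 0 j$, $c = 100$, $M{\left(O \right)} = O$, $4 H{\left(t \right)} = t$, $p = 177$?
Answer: $70$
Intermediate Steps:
$H{\left(t \right)} = \frac{t}{4}$
$S{\left(j \right)} = 0$
$k{\left(Z \right)} = \sqrt{Z}$ ($k{\left(Z \right)} = \sqrt{Z + 0} = \sqrt{Z}$)
$U{\left(u \right)} = 2$ ($U{\left(u \right)} = 2 - \left(u - u\right) = 2 - 0 = 2 + 0 = 2$)
$y{\left(B,T \right)} = 72$ ($y{\left(B,T \right)} = 172 - 100 = 72$)
$y{\left(k{\left(-22 \right)},p \right)} - U{\left(H{\left(23 \right)} \right)} = 72 - 2 = 70$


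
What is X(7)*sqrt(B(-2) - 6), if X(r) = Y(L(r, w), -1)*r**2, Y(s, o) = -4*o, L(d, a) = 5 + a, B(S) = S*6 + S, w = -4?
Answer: 392*I*sqrt(5) ≈ 876.54*I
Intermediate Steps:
B(S) = 7*S (B(S) = 6*S + S = 7*S)
X(r) = 4*r**2 (X(r) = (-4*(-1))*r**2 = 4*r**2)
X(7)*sqrt(B(-2) - 6) = (4*7**2)*sqrt(7*(-2) - 6) = (4*49)*sqrt(-14 - 6) = 196*sqrt(-20) = 196*(2*I*sqrt(5)) = 392*I*sqrt(5)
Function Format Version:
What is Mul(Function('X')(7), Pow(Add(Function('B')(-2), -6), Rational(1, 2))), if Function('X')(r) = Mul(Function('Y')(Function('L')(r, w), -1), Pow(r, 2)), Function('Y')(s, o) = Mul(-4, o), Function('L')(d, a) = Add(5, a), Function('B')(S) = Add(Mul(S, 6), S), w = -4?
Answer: Mul(392, I, Pow(5, Rational(1, 2))) ≈ Mul(876.54, I)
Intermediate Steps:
Function('B')(S) = Mul(7, S) (Function('B')(S) = Add(Mul(6, S), S) = Mul(7, S))
Function('X')(r) = Mul(4, Pow(r, 2)) (Function('X')(r) = Mul(Mul(-4, -1), Pow(r, 2)) = Mul(4, Pow(r, 2)))
Mul(Function('X')(7), Pow(Add(Function('B')(-2), -6), Rational(1, 2))) = Mul(Mul(4, Pow(7, 2)), Pow(Add(Mul(7, -2), -6), Rational(1, 2))) = Mul(Mul(4, 49), Pow(Add(-14, -6), Rational(1, 2))) = Mul(196, Pow(-20, Rational(1, 2))) = Mul(196, Mul(2, I, Pow(5, Rational(1, 2)))) = Mul(392, I, Pow(5, Rational(1, 2)))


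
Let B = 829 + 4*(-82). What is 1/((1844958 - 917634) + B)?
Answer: 1/927825 ≈ 1.0778e-6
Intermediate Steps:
B = 501 (B = 829 - 328 = 501)
1/((1844958 - 917634) + B) = 1/((1844958 - 917634) + 501) = 1/(927324 + 501) = 1/927825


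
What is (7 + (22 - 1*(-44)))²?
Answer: 5329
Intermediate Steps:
(7 + (22 - 1*(-44)))² = (7 + (22 + 44))² = (7 + 66)² = 73² = 5329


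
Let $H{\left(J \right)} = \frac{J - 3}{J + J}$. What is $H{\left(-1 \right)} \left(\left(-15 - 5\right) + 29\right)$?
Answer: $18$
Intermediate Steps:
$H{\left(J \right)} = \frac{-3 + J}{2 J}$
$H{\left(-1 \right)} \left(\left(-15 - 5\right) + 29\right) = \frac{-3 - 1}{2 \left(-1\right)} \left(\left(-15 - 5\right) + 29\right) = \frac{1}{2} \left(-1\right) \left(-4\right) \left(-20 + 29\right) = 2 \cdot 9 = 18$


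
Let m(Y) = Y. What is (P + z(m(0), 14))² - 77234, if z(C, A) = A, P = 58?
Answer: -72050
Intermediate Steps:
(P + z(m(0), 14))² - 77234 = (58 + 14)² - 77234 = 72² - 77234 = 5184 - 77234 = -72050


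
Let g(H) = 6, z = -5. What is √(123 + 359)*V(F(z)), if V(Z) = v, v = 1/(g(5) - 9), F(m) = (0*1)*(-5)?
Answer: -√482/3 ≈ -7.3182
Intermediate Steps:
F(m) = 0 (F(m) = 0*(-5) = 0)
v = -⅓ (v = 1/(6 - 9) = 1/(-3) = -⅓ ≈ -0.33333)
V(Z) = -⅓
√(123 + 359)*V(F(z)) = √(123 + 359)*(-⅓) = √482*(-⅓) = -√482/3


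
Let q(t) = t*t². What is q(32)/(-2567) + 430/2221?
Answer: -71673918/5701307 ≈ -12.571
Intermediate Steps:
q(t) = t³
q(32)/(-2567) + 430/2221 = 32³/(-2567) + 430/2221 = 32768*(-1/2567) + 430*(1/2221) = -32768/2567 + 430/2221 = -71673918/5701307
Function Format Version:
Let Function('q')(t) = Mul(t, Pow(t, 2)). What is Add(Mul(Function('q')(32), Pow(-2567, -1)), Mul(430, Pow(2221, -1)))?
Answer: Rational(-71673918, 5701307) ≈ -12.571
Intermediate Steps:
Function('q')(t) = Pow(t, 3)
Add(Mul(Function('q')(32), Pow(-2567, -1)), Mul(430, Pow(2221, -1))) = Add(Mul(Pow(32, 3), Pow(-2567, -1)), Mul(430, Pow(2221, -1))) = Add(Mul(32768, Rational(-1, 2567)), Mul(430, Rational(1, 2221))) = Add(Rational(-32768, 2567), Rational(430, 2221)) = Rational(-71673918, 5701307)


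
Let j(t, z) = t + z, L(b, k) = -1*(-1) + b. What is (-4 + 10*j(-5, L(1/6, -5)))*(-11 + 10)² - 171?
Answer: -640/3 ≈ -213.33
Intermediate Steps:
L(b, k) = 1 + b
(-4 + 10*j(-5, L(1/6, -5)))*(-11 + 10)² - 171 = (-4 + 10*(-5 + (1 + 1/6)))*(-11 + 10)² - 171 = (-4 + 10*(-5 + (1 + ⅙)))*(-1)² - 171 = (-4 + 10*(-5 + 7/6))*1 - 171 = (-4 + 10*(-23/6))*1 - 171 = (-4 - 115/3)*1 - 171 = -127/3*1 - 171 = -127/3 - 171 = -640/3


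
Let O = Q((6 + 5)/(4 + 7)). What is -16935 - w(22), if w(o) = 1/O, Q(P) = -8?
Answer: -135479/8 ≈ -16935.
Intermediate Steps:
O = -8
w(o) = -1/8 (w(o) = 1/(-8) = -1/8)
-16935 - w(22) = -16935 - 1*(-1/8) = -16935 + 1/8 = -135479/8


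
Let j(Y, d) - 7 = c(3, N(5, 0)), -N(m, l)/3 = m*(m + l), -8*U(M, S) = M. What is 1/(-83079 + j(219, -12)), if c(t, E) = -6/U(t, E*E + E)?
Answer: -1/83056 ≈ -1.2040e-5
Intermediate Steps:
U(M, S) = -M/8
N(m, l) = -3*m*(l + m) (N(m, l) = -3*m*(m + l) = -3*m*(l + m))
c(t, E) = 48/t (c(t, E) = -6*(-8/t) = -(-48)/t = 48/t)
j(Y, d) = 23 (j(Y, d) = 7 + 48/3 = 7 + 48*(1/3) = 7 + 16 = 23)
1/(-83079 + j(219, -12)) = 1/(-83079 + 23) = 1/(-83056) = -1/83056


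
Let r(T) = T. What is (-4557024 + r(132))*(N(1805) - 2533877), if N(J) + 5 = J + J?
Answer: 11530176234624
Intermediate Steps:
N(J) = -5 + 2*J (N(J) = -5 + (J + J) = -5 + 2*J)
(-4557024 + r(132))*(N(1805) - 2533877) = (-4557024 + 132)*((-5 + 2*1805) - 2533877) = -4556892*((-5 + 3610) - 2533877) = -4556892*(3605 - 2533877) = -4556892*(-2530272) = 11530176234624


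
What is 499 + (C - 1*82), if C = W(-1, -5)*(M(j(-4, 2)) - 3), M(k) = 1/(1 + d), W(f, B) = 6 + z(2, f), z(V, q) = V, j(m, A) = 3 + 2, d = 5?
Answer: 1183/3 ≈ 394.33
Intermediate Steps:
j(m, A) = 5
W(f, B) = 8 (W(f, B) = 6 + 2 = 8)
M(k) = ⅙ (M(k) = 1/(1 + 5) = 1/6 = ⅙)
C = -68/3 (C = 8*(⅙ - 3) = 8*(-17/6) = -68/3 ≈ -22.667)
499 + (C - 1*82) = 499 + (-68/3 - 1*82) = 499 + (-68/3 - 82) = 499 - 314/3 = 1183/3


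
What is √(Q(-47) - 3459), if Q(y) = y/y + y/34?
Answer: I*√3999046/34 ≈ 58.817*I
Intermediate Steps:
Q(y) = 1 + y/34 (Q(y) = 1 + y*(1/34) = 1 + y/34)
√(Q(-47) - 3459) = √((1 + (1/34)*(-47)) - 3459) = √((1 - 47/34) - 3459) = √(-13/34 - 3459) = √(-117619/34) = I*√3999046/34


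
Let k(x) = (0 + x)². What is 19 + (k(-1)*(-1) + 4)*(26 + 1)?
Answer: 100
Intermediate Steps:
k(x) = x²
19 + (k(-1)*(-1) + 4)*(26 + 1) = 19 + ((-1)²*(-1) + 4)*(26 + 1) = 19 + (1*(-1) + 4)*27 = 19 + (-1 + 4)*27 = 19 + 3*27 = 19 + 81 = 100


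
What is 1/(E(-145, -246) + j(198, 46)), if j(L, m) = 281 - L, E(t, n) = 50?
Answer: 1/133 ≈ 0.0075188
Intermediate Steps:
1/(E(-145, -246) + j(198, 46)) = 1/(50 + (281 - 1*198)) = 1/(50 + (281 - 198)) = 1/(50 + 83) = 1/133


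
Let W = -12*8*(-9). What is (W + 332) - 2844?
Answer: -1648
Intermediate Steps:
W = 864 (W = -96*(-9) = 864)
(W + 332) - 2844 = (864 + 332) - 2844 = 1196 - 2844 = -1648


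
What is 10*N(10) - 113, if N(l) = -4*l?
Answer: -513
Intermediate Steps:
10*N(10) - 113 = 10*(-4*10) - 113 = 10*(-40) - 113 = -400 - 113 = -513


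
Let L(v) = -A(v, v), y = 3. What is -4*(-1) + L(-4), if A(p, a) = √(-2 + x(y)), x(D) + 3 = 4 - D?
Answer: 4 - 2*I ≈ 4.0 - 2.0*I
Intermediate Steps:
x(D) = 1 - D (x(D) = -3 + (4 - D) = 1 - D)
A(p, a) = 2*I (A(p, a) = √(-2 + (1 - 1*3)) = √(-2 + (1 - 3)) = √(-2 - 2) = √(-4) = 2*I)
L(v) = -2*I
-4*(-1) + L(-4) = -4*(-1) - 2*I = 4 - 2*I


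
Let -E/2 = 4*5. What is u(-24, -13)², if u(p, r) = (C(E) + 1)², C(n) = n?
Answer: 2313441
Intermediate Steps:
E = -40 (E = -8*5 = -2*20 = -40)
u(p, r) = 1521 (u(p, r) = (-40 + 1)² = (-39)² = 1521)
u(-24, -13)² = 1521² = 2313441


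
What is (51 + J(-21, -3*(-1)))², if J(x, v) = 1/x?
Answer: 1144900/441 ≈ 2596.1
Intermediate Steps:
(51 + J(-21, -3*(-1)))² = (51 + 1/(-21))² = (51 - 1/21)² = (1070/21)² = 1144900/441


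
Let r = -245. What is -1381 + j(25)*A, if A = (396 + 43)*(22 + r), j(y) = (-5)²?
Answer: -2448806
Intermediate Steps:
j(y) = 25
A = -97897 (A = (396 + 43)*(22 - 245) = 439*(-223) = -97897)
-1381 + j(25)*A = -1381 + 25*(-97897) = -1381 - 2447425 = -2448806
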